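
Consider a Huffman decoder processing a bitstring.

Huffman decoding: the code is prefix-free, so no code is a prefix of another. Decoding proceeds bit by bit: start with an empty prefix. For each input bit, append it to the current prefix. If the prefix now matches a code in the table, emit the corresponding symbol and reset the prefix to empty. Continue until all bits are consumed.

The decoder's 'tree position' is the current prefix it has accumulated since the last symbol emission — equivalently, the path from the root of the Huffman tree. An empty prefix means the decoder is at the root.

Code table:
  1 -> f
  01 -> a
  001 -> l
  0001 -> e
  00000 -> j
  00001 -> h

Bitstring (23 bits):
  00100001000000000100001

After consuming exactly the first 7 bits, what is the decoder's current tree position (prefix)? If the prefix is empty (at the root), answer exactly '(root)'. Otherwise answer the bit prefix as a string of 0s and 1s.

Bit 0: prefix='0' (no match yet)
Bit 1: prefix='00' (no match yet)
Bit 2: prefix='001' -> emit 'l', reset
Bit 3: prefix='0' (no match yet)
Bit 4: prefix='00' (no match yet)
Bit 5: prefix='000' (no match yet)
Bit 6: prefix='0000' (no match yet)

Answer: 0000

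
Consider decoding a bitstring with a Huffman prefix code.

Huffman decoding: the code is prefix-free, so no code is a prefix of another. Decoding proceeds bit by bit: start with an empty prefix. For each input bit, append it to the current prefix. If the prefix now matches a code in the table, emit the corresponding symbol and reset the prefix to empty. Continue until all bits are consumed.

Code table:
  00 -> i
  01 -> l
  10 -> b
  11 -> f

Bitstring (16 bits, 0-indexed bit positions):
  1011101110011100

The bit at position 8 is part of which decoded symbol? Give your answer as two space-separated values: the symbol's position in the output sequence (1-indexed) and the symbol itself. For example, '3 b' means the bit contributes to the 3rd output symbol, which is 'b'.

Bit 0: prefix='1' (no match yet)
Bit 1: prefix='10' -> emit 'b', reset
Bit 2: prefix='1' (no match yet)
Bit 3: prefix='11' -> emit 'f', reset
Bit 4: prefix='1' (no match yet)
Bit 5: prefix='10' -> emit 'b', reset
Bit 6: prefix='1' (no match yet)
Bit 7: prefix='11' -> emit 'f', reset
Bit 8: prefix='1' (no match yet)
Bit 9: prefix='10' -> emit 'b', reset
Bit 10: prefix='0' (no match yet)
Bit 11: prefix='01' -> emit 'l', reset
Bit 12: prefix='1' (no match yet)

Answer: 5 b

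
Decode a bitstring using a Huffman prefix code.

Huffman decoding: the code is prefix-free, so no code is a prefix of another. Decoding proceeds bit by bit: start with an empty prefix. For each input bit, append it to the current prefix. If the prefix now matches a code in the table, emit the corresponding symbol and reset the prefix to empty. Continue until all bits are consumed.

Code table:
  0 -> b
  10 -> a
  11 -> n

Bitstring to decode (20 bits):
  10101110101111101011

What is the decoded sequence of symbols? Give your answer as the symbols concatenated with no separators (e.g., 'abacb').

Bit 0: prefix='1' (no match yet)
Bit 1: prefix='10' -> emit 'a', reset
Bit 2: prefix='1' (no match yet)
Bit 3: prefix='10' -> emit 'a', reset
Bit 4: prefix='1' (no match yet)
Bit 5: prefix='11' -> emit 'n', reset
Bit 6: prefix='1' (no match yet)
Bit 7: prefix='10' -> emit 'a', reset
Bit 8: prefix='1' (no match yet)
Bit 9: prefix='10' -> emit 'a', reset
Bit 10: prefix='1' (no match yet)
Bit 11: prefix='11' -> emit 'n', reset
Bit 12: prefix='1' (no match yet)
Bit 13: prefix='11' -> emit 'n', reset
Bit 14: prefix='1' (no match yet)
Bit 15: prefix='10' -> emit 'a', reset
Bit 16: prefix='1' (no match yet)
Bit 17: prefix='10' -> emit 'a', reset
Bit 18: prefix='1' (no match yet)
Bit 19: prefix='11' -> emit 'n', reset

Answer: aanaannaan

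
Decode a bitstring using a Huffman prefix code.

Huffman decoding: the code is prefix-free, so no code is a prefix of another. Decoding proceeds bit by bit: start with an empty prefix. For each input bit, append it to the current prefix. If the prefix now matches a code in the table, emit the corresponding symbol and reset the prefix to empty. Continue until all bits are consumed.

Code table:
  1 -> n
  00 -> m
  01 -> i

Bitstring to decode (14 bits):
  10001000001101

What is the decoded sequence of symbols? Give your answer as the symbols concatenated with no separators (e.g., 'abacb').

Answer: nmimmini

Derivation:
Bit 0: prefix='1' -> emit 'n', reset
Bit 1: prefix='0' (no match yet)
Bit 2: prefix='00' -> emit 'm', reset
Bit 3: prefix='0' (no match yet)
Bit 4: prefix='01' -> emit 'i', reset
Bit 5: prefix='0' (no match yet)
Bit 6: prefix='00' -> emit 'm', reset
Bit 7: prefix='0' (no match yet)
Bit 8: prefix='00' -> emit 'm', reset
Bit 9: prefix='0' (no match yet)
Bit 10: prefix='01' -> emit 'i', reset
Bit 11: prefix='1' -> emit 'n', reset
Bit 12: prefix='0' (no match yet)
Bit 13: prefix='01' -> emit 'i', reset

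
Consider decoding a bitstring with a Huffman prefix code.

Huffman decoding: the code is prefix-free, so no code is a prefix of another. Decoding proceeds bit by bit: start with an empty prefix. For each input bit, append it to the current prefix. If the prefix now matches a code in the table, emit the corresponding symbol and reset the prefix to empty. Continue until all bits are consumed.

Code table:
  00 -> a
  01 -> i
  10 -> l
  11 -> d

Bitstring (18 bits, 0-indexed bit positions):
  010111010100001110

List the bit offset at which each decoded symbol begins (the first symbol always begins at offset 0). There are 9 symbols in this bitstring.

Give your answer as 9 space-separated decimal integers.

Bit 0: prefix='0' (no match yet)
Bit 1: prefix='01' -> emit 'i', reset
Bit 2: prefix='0' (no match yet)
Bit 3: prefix='01' -> emit 'i', reset
Bit 4: prefix='1' (no match yet)
Bit 5: prefix='11' -> emit 'd', reset
Bit 6: prefix='0' (no match yet)
Bit 7: prefix='01' -> emit 'i', reset
Bit 8: prefix='0' (no match yet)
Bit 9: prefix='01' -> emit 'i', reset
Bit 10: prefix='0' (no match yet)
Bit 11: prefix='00' -> emit 'a', reset
Bit 12: prefix='0' (no match yet)
Bit 13: prefix='00' -> emit 'a', reset
Bit 14: prefix='1' (no match yet)
Bit 15: prefix='11' -> emit 'd', reset
Bit 16: prefix='1' (no match yet)
Bit 17: prefix='10' -> emit 'l', reset

Answer: 0 2 4 6 8 10 12 14 16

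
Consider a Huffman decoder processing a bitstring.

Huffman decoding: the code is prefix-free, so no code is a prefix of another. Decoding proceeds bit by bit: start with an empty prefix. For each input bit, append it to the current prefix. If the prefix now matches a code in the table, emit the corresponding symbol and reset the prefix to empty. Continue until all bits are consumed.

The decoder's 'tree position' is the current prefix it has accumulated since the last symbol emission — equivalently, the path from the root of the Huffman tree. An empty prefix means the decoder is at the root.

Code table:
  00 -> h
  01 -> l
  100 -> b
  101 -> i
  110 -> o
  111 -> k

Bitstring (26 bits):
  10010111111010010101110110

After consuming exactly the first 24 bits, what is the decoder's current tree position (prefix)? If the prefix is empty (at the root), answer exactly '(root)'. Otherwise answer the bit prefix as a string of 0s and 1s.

Bit 0: prefix='1' (no match yet)
Bit 1: prefix='10' (no match yet)
Bit 2: prefix='100' -> emit 'b', reset
Bit 3: prefix='1' (no match yet)
Bit 4: prefix='10' (no match yet)
Bit 5: prefix='101' -> emit 'i', reset
Bit 6: prefix='1' (no match yet)
Bit 7: prefix='11' (no match yet)
Bit 8: prefix='111' -> emit 'k', reset
Bit 9: prefix='1' (no match yet)
Bit 10: prefix='11' (no match yet)
Bit 11: prefix='110' -> emit 'o', reset
Bit 12: prefix='1' (no match yet)
Bit 13: prefix='10' (no match yet)
Bit 14: prefix='100' -> emit 'b', reset
Bit 15: prefix='1' (no match yet)
Bit 16: prefix='10' (no match yet)
Bit 17: prefix='101' -> emit 'i', reset
Bit 18: prefix='0' (no match yet)
Bit 19: prefix='01' -> emit 'l', reset
Bit 20: prefix='1' (no match yet)
Bit 21: prefix='11' (no match yet)
Bit 22: prefix='110' -> emit 'o', reset
Bit 23: prefix='1' (no match yet)

Answer: 1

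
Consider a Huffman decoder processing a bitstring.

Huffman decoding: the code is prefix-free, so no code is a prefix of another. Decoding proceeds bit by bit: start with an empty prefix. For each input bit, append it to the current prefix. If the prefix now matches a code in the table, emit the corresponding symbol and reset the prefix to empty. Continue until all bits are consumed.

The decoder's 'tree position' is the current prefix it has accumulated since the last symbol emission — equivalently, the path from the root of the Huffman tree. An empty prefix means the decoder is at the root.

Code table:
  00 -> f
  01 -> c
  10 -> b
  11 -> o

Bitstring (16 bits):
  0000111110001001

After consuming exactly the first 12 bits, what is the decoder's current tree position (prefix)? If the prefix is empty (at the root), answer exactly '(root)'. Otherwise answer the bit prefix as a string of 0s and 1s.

Answer: (root)

Derivation:
Bit 0: prefix='0' (no match yet)
Bit 1: prefix='00' -> emit 'f', reset
Bit 2: prefix='0' (no match yet)
Bit 3: prefix='00' -> emit 'f', reset
Bit 4: prefix='1' (no match yet)
Bit 5: prefix='11' -> emit 'o', reset
Bit 6: prefix='1' (no match yet)
Bit 7: prefix='11' -> emit 'o', reset
Bit 8: prefix='1' (no match yet)
Bit 9: prefix='10' -> emit 'b', reset
Bit 10: prefix='0' (no match yet)
Bit 11: prefix='00' -> emit 'f', reset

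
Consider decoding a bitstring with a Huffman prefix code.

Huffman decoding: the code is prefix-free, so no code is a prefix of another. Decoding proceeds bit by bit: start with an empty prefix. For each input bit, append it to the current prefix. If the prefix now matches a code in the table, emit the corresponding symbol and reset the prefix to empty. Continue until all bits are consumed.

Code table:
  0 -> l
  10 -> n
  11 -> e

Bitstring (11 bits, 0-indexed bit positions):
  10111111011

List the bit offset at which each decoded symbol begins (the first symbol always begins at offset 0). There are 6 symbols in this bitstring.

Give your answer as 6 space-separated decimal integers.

Bit 0: prefix='1' (no match yet)
Bit 1: prefix='10' -> emit 'n', reset
Bit 2: prefix='1' (no match yet)
Bit 3: prefix='11' -> emit 'e', reset
Bit 4: prefix='1' (no match yet)
Bit 5: prefix='11' -> emit 'e', reset
Bit 6: prefix='1' (no match yet)
Bit 7: prefix='11' -> emit 'e', reset
Bit 8: prefix='0' -> emit 'l', reset
Bit 9: prefix='1' (no match yet)
Bit 10: prefix='11' -> emit 'e', reset

Answer: 0 2 4 6 8 9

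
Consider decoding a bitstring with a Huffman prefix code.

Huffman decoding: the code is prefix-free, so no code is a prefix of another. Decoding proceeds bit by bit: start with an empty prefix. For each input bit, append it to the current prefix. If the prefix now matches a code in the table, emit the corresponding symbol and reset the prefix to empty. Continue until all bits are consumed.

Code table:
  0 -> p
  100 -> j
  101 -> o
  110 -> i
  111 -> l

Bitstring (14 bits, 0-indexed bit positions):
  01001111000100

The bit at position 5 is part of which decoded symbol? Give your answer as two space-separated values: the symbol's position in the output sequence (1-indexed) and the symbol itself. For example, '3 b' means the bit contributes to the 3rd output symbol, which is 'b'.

Bit 0: prefix='0' -> emit 'p', reset
Bit 1: prefix='1' (no match yet)
Bit 2: prefix='10' (no match yet)
Bit 3: prefix='100' -> emit 'j', reset
Bit 4: prefix='1' (no match yet)
Bit 5: prefix='11' (no match yet)
Bit 6: prefix='111' -> emit 'l', reset
Bit 7: prefix='1' (no match yet)
Bit 8: prefix='10' (no match yet)
Bit 9: prefix='100' -> emit 'j', reset

Answer: 3 l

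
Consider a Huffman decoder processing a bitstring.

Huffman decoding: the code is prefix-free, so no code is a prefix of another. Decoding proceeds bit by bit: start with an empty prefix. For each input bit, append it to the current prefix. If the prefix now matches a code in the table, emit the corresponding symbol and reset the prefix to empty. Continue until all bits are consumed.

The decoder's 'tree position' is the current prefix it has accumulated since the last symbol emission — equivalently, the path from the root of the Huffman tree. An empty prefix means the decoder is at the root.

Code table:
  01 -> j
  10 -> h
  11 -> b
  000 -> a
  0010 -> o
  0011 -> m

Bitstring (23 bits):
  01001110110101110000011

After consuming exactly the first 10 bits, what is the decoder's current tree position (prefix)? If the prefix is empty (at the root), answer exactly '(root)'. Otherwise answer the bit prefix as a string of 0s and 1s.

Answer: (root)

Derivation:
Bit 0: prefix='0' (no match yet)
Bit 1: prefix='01' -> emit 'j', reset
Bit 2: prefix='0' (no match yet)
Bit 3: prefix='00' (no match yet)
Bit 4: prefix='001' (no match yet)
Bit 5: prefix='0011' -> emit 'm', reset
Bit 6: prefix='1' (no match yet)
Bit 7: prefix='10' -> emit 'h', reset
Bit 8: prefix='1' (no match yet)
Bit 9: prefix='11' -> emit 'b', reset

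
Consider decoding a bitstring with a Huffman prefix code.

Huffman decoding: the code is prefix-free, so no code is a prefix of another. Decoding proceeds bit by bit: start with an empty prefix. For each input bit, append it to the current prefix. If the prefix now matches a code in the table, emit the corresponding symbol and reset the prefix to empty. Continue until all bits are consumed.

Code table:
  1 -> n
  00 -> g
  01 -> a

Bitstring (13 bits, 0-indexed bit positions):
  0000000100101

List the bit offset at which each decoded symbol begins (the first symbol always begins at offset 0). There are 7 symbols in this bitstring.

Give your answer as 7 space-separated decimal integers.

Bit 0: prefix='0' (no match yet)
Bit 1: prefix='00' -> emit 'g', reset
Bit 2: prefix='0' (no match yet)
Bit 3: prefix='00' -> emit 'g', reset
Bit 4: prefix='0' (no match yet)
Bit 5: prefix='00' -> emit 'g', reset
Bit 6: prefix='0' (no match yet)
Bit 7: prefix='01' -> emit 'a', reset
Bit 8: prefix='0' (no match yet)
Bit 9: prefix='00' -> emit 'g', reset
Bit 10: prefix='1' -> emit 'n', reset
Bit 11: prefix='0' (no match yet)
Bit 12: prefix='01' -> emit 'a', reset

Answer: 0 2 4 6 8 10 11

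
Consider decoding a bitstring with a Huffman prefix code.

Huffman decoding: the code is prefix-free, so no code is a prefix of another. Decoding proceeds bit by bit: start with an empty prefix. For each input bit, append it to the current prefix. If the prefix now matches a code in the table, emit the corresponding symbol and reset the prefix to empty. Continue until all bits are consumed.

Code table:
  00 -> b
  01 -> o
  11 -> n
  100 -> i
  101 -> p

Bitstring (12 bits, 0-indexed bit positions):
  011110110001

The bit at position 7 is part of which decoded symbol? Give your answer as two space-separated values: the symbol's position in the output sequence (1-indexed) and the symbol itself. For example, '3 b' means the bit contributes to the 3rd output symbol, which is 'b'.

Answer: 4 i

Derivation:
Bit 0: prefix='0' (no match yet)
Bit 1: prefix='01' -> emit 'o', reset
Bit 2: prefix='1' (no match yet)
Bit 3: prefix='11' -> emit 'n', reset
Bit 4: prefix='1' (no match yet)
Bit 5: prefix='10' (no match yet)
Bit 6: prefix='101' -> emit 'p', reset
Bit 7: prefix='1' (no match yet)
Bit 8: prefix='10' (no match yet)
Bit 9: prefix='100' -> emit 'i', reset
Bit 10: prefix='0' (no match yet)
Bit 11: prefix='01' -> emit 'o', reset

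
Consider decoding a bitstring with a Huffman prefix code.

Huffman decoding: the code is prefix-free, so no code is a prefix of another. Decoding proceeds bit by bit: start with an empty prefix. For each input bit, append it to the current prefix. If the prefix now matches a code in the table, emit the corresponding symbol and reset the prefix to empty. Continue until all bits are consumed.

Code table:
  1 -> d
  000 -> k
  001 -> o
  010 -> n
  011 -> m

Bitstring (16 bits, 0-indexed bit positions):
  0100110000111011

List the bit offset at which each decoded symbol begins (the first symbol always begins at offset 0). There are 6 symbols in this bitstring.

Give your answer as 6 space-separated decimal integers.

Bit 0: prefix='0' (no match yet)
Bit 1: prefix='01' (no match yet)
Bit 2: prefix='010' -> emit 'n', reset
Bit 3: prefix='0' (no match yet)
Bit 4: prefix='01' (no match yet)
Bit 5: prefix='011' -> emit 'm', reset
Bit 6: prefix='0' (no match yet)
Bit 7: prefix='00' (no match yet)
Bit 8: prefix='000' -> emit 'k', reset
Bit 9: prefix='0' (no match yet)
Bit 10: prefix='01' (no match yet)
Bit 11: prefix='011' -> emit 'm', reset
Bit 12: prefix='1' -> emit 'd', reset
Bit 13: prefix='0' (no match yet)
Bit 14: prefix='01' (no match yet)
Bit 15: prefix='011' -> emit 'm', reset

Answer: 0 3 6 9 12 13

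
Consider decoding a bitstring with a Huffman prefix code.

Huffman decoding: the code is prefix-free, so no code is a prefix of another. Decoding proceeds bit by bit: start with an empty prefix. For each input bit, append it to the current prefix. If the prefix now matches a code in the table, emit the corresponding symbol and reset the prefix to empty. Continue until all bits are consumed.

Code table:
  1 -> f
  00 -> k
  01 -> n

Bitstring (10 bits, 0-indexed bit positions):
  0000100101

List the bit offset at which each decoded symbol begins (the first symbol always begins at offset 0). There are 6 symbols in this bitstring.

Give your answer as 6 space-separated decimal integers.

Bit 0: prefix='0' (no match yet)
Bit 1: prefix='00' -> emit 'k', reset
Bit 2: prefix='0' (no match yet)
Bit 3: prefix='00' -> emit 'k', reset
Bit 4: prefix='1' -> emit 'f', reset
Bit 5: prefix='0' (no match yet)
Bit 6: prefix='00' -> emit 'k', reset
Bit 7: prefix='1' -> emit 'f', reset
Bit 8: prefix='0' (no match yet)
Bit 9: prefix='01' -> emit 'n', reset

Answer: 0 2 4 5 7 8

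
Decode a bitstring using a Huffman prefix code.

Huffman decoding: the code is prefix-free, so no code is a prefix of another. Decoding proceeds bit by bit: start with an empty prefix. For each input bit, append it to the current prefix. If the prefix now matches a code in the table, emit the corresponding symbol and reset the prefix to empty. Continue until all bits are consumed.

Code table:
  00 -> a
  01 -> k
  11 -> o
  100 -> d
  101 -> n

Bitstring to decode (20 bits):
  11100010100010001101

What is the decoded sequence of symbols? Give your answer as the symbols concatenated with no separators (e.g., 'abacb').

Bit 0: prefix='1' (no match yet)
Bit 1: prefix='11' -> emit 'o', reset
Bit 2: prefix='1' (no match yet)
Bit 3: prefix='10' (no match yet)
Bit 4: prefix='100' -> emit 'd', reset
Bit 5: prefix='0' (no match yet)
Bit 6: prefix='01' -> emit 'k', reset
Bit 7: prefix='0' (no match yet)
Bit 8: prefix='01' -> emit 'k', reset
Bit 9: prefix='0' (no match yet)
Bit 10: prefix='00' -> emit 'a', reset
Bit 11: prefix='0' (no match yet)
Bit 12: prefix='01' -> emit 'k', reset
Bit 13: prefix='0' (no match yet)
Bit 14: prefix='00' -> emit 'a', reset
Bit 15: prefix='0' (no match yet)
Bit 16: prefix='01' -> emit 'k', reset
Bit 17: prefix='1' (no match yet)
Bit 18: prefix='10' (no match yet)
Bit 19: prefix='101' -> emit 'n', reset

Answer: odkkakakn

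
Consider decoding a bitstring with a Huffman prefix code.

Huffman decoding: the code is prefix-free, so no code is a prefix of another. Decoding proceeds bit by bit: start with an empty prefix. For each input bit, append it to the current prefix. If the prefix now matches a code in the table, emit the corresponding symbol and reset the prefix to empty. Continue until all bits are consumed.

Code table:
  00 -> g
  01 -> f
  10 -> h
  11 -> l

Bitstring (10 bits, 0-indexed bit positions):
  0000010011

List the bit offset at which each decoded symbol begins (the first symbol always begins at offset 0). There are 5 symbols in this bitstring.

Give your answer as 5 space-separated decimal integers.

Answer: 0 2 4 6 8

Derivation:
Bit 0: prefix='0' (no match yet)
Bit 1: prefix='00' -> emit 'g', reset
Bit 2: prefix='0' (no match yet)
Bit 3: prefix='00' -> emit 'g', reset
Bit 4: prefix='0' (no match yet)
Bit 5: prefix='01' -> emit 'f', reset
Bit 6: prefix='0' (no match yet)
Bit 7: prefix='00' -> emit 'g', reset
Bit 8: prefix='1' (no match yet)
Bit 9: prefix='11' -> emit 'l', reset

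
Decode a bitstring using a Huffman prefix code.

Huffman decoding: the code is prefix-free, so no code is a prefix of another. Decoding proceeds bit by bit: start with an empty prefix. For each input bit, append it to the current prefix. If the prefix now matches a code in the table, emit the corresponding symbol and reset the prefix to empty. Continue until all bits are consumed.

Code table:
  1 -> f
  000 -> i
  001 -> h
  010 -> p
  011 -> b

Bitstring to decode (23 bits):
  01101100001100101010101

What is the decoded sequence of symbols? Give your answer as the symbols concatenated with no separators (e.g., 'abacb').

Answer: bbibhpfpf

Derivation:
Bit 0: prefix='0' (no match yet)
Bit 1: prefix='01' (no match yet)
Bit 2: prefix='011' -> emit 'b', reset
Bit 3: prefix='0' (no match yet)
Bit 4: prefix='01' (no match yet)
Bit 5: prefix='011' -> emit 'b', reset
Bit 6: prefix='0' (no match yet)
Bit 7: prefix='00' (no match yet)
Bit 8: prefix='000' -> emit 'i', reset
Bit 9: prefix='0' (no match yet)
Bit 10: prefix='01' (no match yet)
Bit 11: prefix='011' -> emit 'b', reset
Bit 12: prefix='0' (no match yet)
Bit 13: prefix='00' (no match yet)
Bit 14: prefix='001' -> emit 'h', reset
Bit 15: prefix='0' (no match yet)
Bit 16: prefix='01' (no match yet)
Bit 17: prefix='010' -> emit 'p', reset
Bit 18: prefix='1' -> emit 'f', reset
Bit 19: prefix='0' (no match yet)
Bit 20: prefix='01' (no match yet)
Bit 21: prefix='010' -> emit 'p', reset
Bit 22: prefix='1' -> emit 'f', reset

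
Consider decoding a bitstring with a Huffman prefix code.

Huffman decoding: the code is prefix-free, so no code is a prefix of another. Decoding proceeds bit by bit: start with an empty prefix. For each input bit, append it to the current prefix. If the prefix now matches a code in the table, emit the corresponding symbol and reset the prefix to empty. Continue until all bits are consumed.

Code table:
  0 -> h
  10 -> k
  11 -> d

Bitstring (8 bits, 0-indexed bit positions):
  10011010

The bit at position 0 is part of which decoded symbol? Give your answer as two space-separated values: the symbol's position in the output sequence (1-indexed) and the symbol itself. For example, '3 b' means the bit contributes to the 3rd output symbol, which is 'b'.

Bit 0: prefix='1' (no match yet)
Bit 1: prefix='10' -> emit 'k', reset
Bit 2: prefix='0' -> emit 'h', reset
Bit 3: prefix='1' (no match yet)
Bit 4: prefix='11' -> emit 'd', reset

Answer: 1 k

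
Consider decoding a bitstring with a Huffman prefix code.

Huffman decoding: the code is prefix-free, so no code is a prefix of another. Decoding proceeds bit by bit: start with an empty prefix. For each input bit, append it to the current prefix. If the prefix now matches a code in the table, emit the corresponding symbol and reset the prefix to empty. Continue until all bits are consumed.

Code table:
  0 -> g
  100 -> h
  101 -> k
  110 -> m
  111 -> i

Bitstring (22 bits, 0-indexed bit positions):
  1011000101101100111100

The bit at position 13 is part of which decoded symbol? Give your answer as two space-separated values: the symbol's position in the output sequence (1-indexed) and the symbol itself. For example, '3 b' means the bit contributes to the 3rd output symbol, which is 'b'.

Bit 0: prefix='1' (no match yet)
Bit 1: prefix='10' (no match yet)
Bit 2: prefix='101' -> emit 'k', reset
Bit 3: prefix='1' (no match yet)
Bit 4: prefix='10' (no match yet)
Bit 5: prefix='100' -> emit 'h', reset
Bit 6: prefix='0' -> emit 'g', reset
Bit 7: prefix='1' (no match yet)
Bit 8: prefix='10' (no match yet)
Bit 9: prefix='101' -> emit 'k', reset
Bit 10: prefix='1' (no match yet)
Bit 11: prefix='10' (no match yet)
Bit 12: prefix='101' -> emit 'k', reset
Bit 13: prefix='1' (no match yet)
Bit 14: prefix='10' (no match yet)
Bit 15: prefix='100' -> emit 'h', reset
Bit 16: prefix='1' (no match yet)
Bit 17: prefix='11' (no match yet)

Answer: 6 h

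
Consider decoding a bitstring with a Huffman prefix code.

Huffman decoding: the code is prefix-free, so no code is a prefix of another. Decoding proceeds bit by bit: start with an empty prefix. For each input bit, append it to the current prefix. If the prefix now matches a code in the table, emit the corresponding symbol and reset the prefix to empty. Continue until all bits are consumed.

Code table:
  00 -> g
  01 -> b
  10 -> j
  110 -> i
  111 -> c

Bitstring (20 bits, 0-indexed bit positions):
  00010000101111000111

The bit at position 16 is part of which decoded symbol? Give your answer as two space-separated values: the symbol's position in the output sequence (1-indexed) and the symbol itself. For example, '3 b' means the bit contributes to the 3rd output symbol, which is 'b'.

Answer: 8 g

Derivation:
Bit 0: prefix='0' (no match yet)
Bit 1: prefix='00' -> emit 'g', reset
Bit 2: prefix='0' (no match yet)
Bit 3: prefix='01' -> emit 'b', reset
Bit 4: prefix='0' (no match yet)
Bit 5: prefix='00' -> emit 'g', reset
Bit 6: prefix='0' (no match yet)
Bit 7: prefix='00' -> emit 'g', reset
Bit 8: prefix='1' (no match yet)
Bit 9: prefix='10' -> emit 'j', reset
Bit 10: prefix='1' (no match yet)
Bit 11: prefix='11' (no match yet)
Bit 12: prefix='111' -> emit 'c', reset
Bit 13: prefix='1' (no match yet)
Bit 14: prefix='10' -> emit 'j', reset
Bit 15: prefix='0' (no match yet)
Bit 16: prefix='00' -> emit 'g', reset
Bit 17: prefix='1' (no match yet)
Bit 18: prefix='11' (no match yet)
Bit 19: prefix='111' -> emit 'c', reset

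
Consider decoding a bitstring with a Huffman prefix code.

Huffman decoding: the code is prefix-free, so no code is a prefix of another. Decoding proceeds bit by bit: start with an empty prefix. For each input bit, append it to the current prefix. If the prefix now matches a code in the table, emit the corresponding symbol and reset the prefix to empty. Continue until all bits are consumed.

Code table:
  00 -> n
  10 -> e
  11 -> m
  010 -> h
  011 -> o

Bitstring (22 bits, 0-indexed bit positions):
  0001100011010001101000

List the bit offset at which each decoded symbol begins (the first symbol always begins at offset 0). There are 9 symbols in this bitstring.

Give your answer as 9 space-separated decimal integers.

Bit 0: prefix='0' (no match yet)
Bit 1: prefix='00' -> emit 'n', reset
Bit 2: prefix='0' (no match yet)
Bit 3: prefix='01' (no match yet)
Bit 4: prefix='011' -> emit 'o', reset
Bit 5: prefix='0' (no match yet)
Bit 6: prefix='00' -> emit 'n', reset
Bit 7: prefix='0' (no match yet)
Bit 8: prefix='01' (no match yet)
Bit 9: prefix='011' -> emit 'o', reset
Bit 10: prefix='0' (no match yet)
Bit 11: prefix='01' (no match yet)
Bit 12: prefix='010' -> emit 'h', reset
Bit 13: prefix='0' (no match yet)
Bit 14: prefix='00' -> emit 'n', reset
Bit 15: prefix='1' (no match yet)
Bit 16: prefix='11' -> emit 'm', reset
Bit 17: prefix='0' (no match yet)
Bit 18: prefix='01' (no match yet)
Bit 19: prefix='010' -> emit 'h', reset
Bit 20: prefix='0' (no match yet)
Bit 21: prefix='00' -> emit 'n', reset

Answer: 0 2 5 7 10 13 15 17 20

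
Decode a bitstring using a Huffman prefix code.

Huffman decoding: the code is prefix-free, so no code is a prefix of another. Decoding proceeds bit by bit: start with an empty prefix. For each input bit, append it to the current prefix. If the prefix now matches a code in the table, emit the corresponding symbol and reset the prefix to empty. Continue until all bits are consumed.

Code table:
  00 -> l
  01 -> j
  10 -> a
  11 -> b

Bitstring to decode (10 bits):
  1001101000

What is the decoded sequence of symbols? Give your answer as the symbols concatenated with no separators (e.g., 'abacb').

Answer: ajaal

Derivation:
Bit 0: prefix='1' (no match yet)
Bit 1: prefix='10' -> emit 'a', reset
Bit 2: prefix='0' (no match yet)
Bit 3: prefix='01' -> emit 'j', reset
Bit 4: prefix='1' (no match yet)
Bit 5: prefix='10' -> emit 'a', reset
Bit 6: prefix='1' (no match yet)
Bit 7: prefix='10' -> emit 'a', reset
Bit 8: prefix='0' (no match yet)
Bit 9: prefix='00' -> emit 'l', reset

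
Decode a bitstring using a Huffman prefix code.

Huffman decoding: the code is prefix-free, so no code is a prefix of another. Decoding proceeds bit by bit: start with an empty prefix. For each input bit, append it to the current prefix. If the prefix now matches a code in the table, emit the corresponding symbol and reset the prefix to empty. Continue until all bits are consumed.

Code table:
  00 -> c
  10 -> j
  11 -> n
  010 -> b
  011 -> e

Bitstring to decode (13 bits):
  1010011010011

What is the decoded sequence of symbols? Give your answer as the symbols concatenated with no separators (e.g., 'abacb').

Answer: jjebe

Derivation:
Bit 0: prefix='1' (no match yet)
Bit 1: prefix='10' -> emit 'j', reset
Bit 2: prefix='1' (no match yet)
Bit 3: prefix='10' -> emit 'j', reset
Bit 4: prefix='0' (no match yet)
Bit 5: prefix='01' (no match yet)
Bit 6: prefix='011' -> emit 'e', reset
Bit 7: prefix='0' (no match yet)
Bit 8: prefix='01' (no match yet)
Bit 9: prefix='010' -> emit 'b', reset
Bit 10: prefix='0' (no match yet)
Bit 11: prefix='01' (no match yet)
Bit 12: prefix='011' -> emit 'e', reset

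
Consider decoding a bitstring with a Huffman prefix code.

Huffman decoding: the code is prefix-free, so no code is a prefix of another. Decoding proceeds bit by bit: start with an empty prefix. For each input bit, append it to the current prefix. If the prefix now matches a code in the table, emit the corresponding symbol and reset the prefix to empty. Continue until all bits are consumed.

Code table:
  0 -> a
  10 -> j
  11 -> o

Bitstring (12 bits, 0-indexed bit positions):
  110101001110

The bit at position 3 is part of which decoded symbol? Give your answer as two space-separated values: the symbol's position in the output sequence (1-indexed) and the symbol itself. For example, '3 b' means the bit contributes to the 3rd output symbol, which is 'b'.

Answer: 3 j

Derivation:
Bit 0: prefix='1' (no match yet)
Bit 1: prefix='11' -> emit 'o', reset
Bit 2: prefix='0' -> emit 'a', reset
Bit 3: prefix='1' (no match yet)
Bit 4: prefix='10' -> emit 'j', reset
Bit 5: prefix='1' (no match yet)
Bit 6: prefix='10' -> emit 'j', reset
Bit 7: prefix='0' -> emit 'a', reset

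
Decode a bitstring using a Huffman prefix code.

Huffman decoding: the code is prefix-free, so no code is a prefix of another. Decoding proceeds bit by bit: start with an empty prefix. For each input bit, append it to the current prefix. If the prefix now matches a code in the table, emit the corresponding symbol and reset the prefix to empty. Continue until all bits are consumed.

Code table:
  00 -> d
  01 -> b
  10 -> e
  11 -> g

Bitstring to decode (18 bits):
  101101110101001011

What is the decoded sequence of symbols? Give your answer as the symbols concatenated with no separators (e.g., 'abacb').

Bit 0: prefix='1' (no match yet)
Bit 1: prefix='10' -> emit 'e', reset
Bit 2: prefix='1' (no match yet)
Bit 3: prefix='11' -> emit 'g', reset
Bit 4: prefix='0' (no match yet)
Bit 5: prefix='01' -> emit 'b', reset
Bit 6: prefix='1' (no match yet)
Bit 7: prefix='11' -> emit 'g', reset
Bit 8: prefix='0' (no match yet)
Bit 9: prefix='01' -> emit 'b', reset
Bit 10: prefix='0' (no match yet)
Bit 11: prefix='01' -> emit 'b', reset
Bit 12: prefix='0' (no match yet)
Bit 13: prefix='00' -> emit 'd', reset
Bit 14: prefix='1' (no match yet)
Bit 15: prefix='10' -> emit 'e', reset
Bit 16: prefix='1' (no match yet)
Bit 17: prefix='11' -> emit 'g', reset

Answer: egbgbbdeg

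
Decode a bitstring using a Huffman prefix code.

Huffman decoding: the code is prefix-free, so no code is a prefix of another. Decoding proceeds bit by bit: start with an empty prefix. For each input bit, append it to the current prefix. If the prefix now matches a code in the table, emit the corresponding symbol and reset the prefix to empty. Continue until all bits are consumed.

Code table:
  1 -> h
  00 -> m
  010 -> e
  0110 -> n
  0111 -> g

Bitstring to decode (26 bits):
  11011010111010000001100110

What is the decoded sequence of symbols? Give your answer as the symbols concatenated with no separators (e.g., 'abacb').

Bit 0: prefix='1' -> emit 'h', reset
Bit 1: prefix='1' -> emit 'h', reset
Bit 2: prefix='0' (no match yet)
Bit 3: prefix='01' (no match yet)
Bit 4: prefix='011' (no match yet)
Bit 5: prefix='0110' -> emit 'n', reset
Bit 6: prefix='1' -> emit 'h', reset
Bit 7: prefix='0' (no match yet)
Bit 8: prefix='01' (no match yet)
Bit 9: prefix='011' (no match yet)
Bit 10: prefix='0111' -> emit 'g', reset
Bit 11: prefix='0' (no match yet)
Bit 12: prefix='01' (no match yet)
Bit 13: prefix='010' -> emit 'e', reset
Bit 14: prefix='0' (no match yet)
Bit 15: prefix='00' -> emit 'm', reset
Bit 16: prefix='0' (no match yet)
Bit 17: prefix='00' -> emit 'm', reset
Bit 18: prefix='0' (no match yet)
Bit 19: prefix='01' (no match yet)
Bit 20: prefix='011' (no match yet)
Bit 21: prefix='0110' -> emit 'n', reset
Bit 22: prefix='0' (no match yet)
Bit 23: prefix='01' (no match yet)
Bit 24: prefix='011' (no match yet)
Bit 25: prefix='0110' -> emit 'n', reset

Answer: hhnhgemmnn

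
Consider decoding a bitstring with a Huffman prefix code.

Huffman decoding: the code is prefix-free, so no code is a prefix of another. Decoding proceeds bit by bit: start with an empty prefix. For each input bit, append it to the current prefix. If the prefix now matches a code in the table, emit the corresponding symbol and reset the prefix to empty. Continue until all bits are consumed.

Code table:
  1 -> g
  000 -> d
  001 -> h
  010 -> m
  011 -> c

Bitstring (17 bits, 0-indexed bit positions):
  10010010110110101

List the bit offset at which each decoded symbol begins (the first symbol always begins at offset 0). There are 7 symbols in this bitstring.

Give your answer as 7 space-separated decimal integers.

Bit 0: prefix='1' -> emit 'g', reset
Bit 1: prefix='0' (no match yet)
Bit 2: prefix='00' (no match yet)
Bit 3: prefix='001' -> emit 'h', reset
Bit 4: prefix='0' (no match yet)
Bit 5: prefix='00' (no match yet)
Bit 6: prefix='001' -> emit 'h', reset
Bit 7: prefix='0' (no match yet)
Bit 8: prefix='01' (no match yet)
Bit 9: prefix='011' -> emit 'c', reset
Bit 10: prefix='0' (no match yet)
Bit 11: prefix='01' (no match yet)
Bit 12: prefix='011' -> emit 'c', reset
Bit 13: prefix='0' (no match yet)
Bit 14: prefix='01' (no match yet)
Bit 15: prefix='010' -> emit 'm', reset
Bit 16: prefix='1' -> emit 'g', reset

Answer: 0 1 4 7 10 13 16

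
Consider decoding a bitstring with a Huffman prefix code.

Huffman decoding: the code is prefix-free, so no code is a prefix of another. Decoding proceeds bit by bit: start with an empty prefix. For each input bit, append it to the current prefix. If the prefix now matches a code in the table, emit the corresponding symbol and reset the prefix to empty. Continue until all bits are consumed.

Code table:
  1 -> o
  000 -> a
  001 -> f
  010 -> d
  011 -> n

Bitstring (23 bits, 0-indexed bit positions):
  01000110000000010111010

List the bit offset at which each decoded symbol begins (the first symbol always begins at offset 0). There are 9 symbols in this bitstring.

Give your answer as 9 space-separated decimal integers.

Answer: 0 3 6 7 10 13 16 19 20

Derivation:
Bit 0: prefix='0' (no match yet)
Bit 1: prefix='01' (no match yet)
Bit 2: prefix='010' -> emit 'd', reset
Bit 3: prefix='0' (no match yet)
Bit 4: prefix='00' (no match yet)
Bit 5: prefix='001' -> emit 'f', reset
Bit 6: prefix='1' -> emit 'o', reset
Bit 7: prefix='0' (no match yet)
Bit 8: prefix='00' (no match yet)
Bit 9: prefix='000' -> emit 'a', reset
Bit 10: prefix='0' (no match yet)
Bit 11: prefix='00' (no match yet)
Bit 12: prefix='000' -> emit 'a', reset
Bit 13: prefix='0' (no match yet)
Bit 14: prefix='00' (no match yet)
Bit 15: prefix='001' -> emit 'f', reset
Bit 16: prefix='0' (no match yet)
Bit 17: prefix='01' (no match yet)
Bit 18: prefix='011' -> emit 'n', reset
Bit 19: prefix='1' -> emit 'o', reset
Bit 20: prefix='0' (no match yet)
Bit 21: prefix='01' (no match yet)
Bit 22: prefix='010' -> emit 'd', reset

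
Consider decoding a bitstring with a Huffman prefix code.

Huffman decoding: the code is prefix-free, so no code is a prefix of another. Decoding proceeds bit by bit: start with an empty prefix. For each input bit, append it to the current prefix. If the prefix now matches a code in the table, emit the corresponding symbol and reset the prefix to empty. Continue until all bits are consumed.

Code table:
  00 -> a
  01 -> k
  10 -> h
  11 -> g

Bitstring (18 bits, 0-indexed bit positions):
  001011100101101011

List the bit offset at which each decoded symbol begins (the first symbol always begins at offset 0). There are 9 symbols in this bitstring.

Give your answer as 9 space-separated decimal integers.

Bit 0: prefix='0' (no match yet)
Bit 1: prefix='00' -> emit 'a', reset
Bit 2: prefix='1' (no match yet)
Bit 3: prefix='10' -> emit 'h', reset
Bit 4: prefix='1' (no match yet)
Bit 5: prefix='11' -> emit 'g', reset
Bit 6: prefix='1' (no match yet)
Bit 7: prefix='10' -> emit 'h', reset
Bit 8: prefix='0' (no match yet)
Bit 9: prefix='01' -> emit 'k', reset
Bit 10: prefix='0' (no match yet)
Bit 11: prefix='01' -> emit 'k', reset
Bit 12: prefix='1' (no match yet)
Bit 13: prefix='10' -> emit 'h', reset
Bit 14: prefix='1' (no match yet)
Bit 15: prefix='10' -> emit 'h', reset
Bit 16: prefix='1' (no match yet)
Bit 17: prefix='11' -> emit 'g', reset

Answer: 0 2 4 6 8 10 12 14 16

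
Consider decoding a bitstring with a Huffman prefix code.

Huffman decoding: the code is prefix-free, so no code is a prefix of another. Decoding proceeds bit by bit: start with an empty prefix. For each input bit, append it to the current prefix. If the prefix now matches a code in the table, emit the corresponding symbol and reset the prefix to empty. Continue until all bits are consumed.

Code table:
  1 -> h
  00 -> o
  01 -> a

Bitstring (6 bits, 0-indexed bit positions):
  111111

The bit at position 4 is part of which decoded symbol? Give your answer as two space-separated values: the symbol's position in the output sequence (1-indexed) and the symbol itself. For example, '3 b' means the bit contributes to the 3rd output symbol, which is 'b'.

Bit 0: prefix='1' -> emit 'h', reset
Bit 1: prefix='1' -> emit 'h', reset
Bit 2: prefix='1' -> emit 'h', reset
Bit 3: prefix='1' -> emit 'h', reset
Bit 4: prefix='1' -> emit 'h', reset
Bit 5: prefix='1' -> emit 'h', reset

Answer: 5 h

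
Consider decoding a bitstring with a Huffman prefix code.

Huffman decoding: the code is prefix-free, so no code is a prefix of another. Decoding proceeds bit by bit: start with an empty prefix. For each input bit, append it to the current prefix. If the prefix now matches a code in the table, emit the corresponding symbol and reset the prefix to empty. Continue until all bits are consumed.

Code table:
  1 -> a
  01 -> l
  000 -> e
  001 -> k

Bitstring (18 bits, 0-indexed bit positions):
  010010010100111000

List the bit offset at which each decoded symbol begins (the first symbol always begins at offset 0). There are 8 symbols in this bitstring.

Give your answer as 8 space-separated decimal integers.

Answer: 0 2 5 8 10 13 14 15

Derivation:
Bit 0: prefix='0' (no match yet)
Bit 1: prefix='01' -> emit 'l', reset
Bit 2: prefix='0' (no match yet)
Bit 3: prefix='00' (no match yet)
Bit 4: prefix='001' -> emit 'k', reset
Bit 5: prefix='0' (no match yet)
Bit 6: prefix='00' (no match yet)
Bit 7: prefix='001' -> emit 'k', reset
Bit 8: prefix='0' (no match yet)
Bit 9: prefix='01' -> emit 'l', reset
Bit 10: prefix='0' (no match yet)
Bit 11: prefix='00' (no match yet)
Bit 12: prefix='001' -> emit 'k', reset
Bit 13: prefix='1' -> emit 'a', reset
Bit 14: prefix='1' -> emit 'a', reset
Bit 15: prefix='0' (no match yet)
Bit 16: prefix='00' (no match yet)
Bit 17: prefix='000' -> emit 'e', reset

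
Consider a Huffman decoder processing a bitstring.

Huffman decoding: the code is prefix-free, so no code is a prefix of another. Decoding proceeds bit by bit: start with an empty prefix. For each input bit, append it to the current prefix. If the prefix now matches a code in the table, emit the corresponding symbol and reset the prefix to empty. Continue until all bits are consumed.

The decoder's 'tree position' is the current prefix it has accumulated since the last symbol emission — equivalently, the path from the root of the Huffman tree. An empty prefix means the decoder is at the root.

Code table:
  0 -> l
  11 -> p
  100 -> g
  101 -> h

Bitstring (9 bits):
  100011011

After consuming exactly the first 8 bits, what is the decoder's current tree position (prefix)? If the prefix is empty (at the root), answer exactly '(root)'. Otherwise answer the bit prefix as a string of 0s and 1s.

Bit 0: prefix='1' (no match yet)
Bit 1: prefix='10' (no match yet)
Bit 2: prefix='100' -> emit 'g', reset
Bit 3: prefix='0' -> emit 'l', reset
Bit 4: prefix='1' (no match yet)
Bit 5: prefix='11' -> emit 'p', reset
Bit 6: prefix='0' -> emit 'l', reset
Bit 7: prefix='1' (no match yet)

Answer: 1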